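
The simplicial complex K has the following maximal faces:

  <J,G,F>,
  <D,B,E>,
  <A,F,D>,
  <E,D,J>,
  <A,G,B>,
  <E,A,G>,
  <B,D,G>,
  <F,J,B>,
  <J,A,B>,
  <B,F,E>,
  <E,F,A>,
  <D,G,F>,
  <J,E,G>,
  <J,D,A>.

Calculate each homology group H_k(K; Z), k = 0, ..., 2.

H_0 ≅ Z,  H_1 ≅ Z^2,  H_2 ≅ Z.

Fix the vertex order A < B < D < E < F < G < J and write every simplex with vertices in increasing order. Then dim K = 2 and the simplices of K are:

  0-simplices (7): A, B, D, E, F, G, J
  1-simplices (21): AB, AD, AE, AF, AG, AJ, BD, BE, BF, BG, BJ, DE, DF, DG, DJ, EF, EG, EJ, FG, FJ, GJ
  2-simplices (14): ABG, ABJ, ADF, ADJ, AEF, AEG, BDE, BDG, BEF, BFJ, DEJ, DFG, EGJ, FGJ

giving chain groups C_0 ≅ Z^7, C_1 ≅ Z^21, C_2 ≅ Z^14.

∂_1: C_1 → C_0 maps an edge to its endpoints' difference, ∂[p,q] = q − p.
This gives a 7×21 integer matrix of rank 6; reducing to Smith normal form yields diagonal entries (1,1,1,1,1,1).

Boundary ∂_2: C_2 → C_1 maps a triangle to the signed sum of its edges. For instance
  ∂EGJ = GJ − EJ + EG,
  ∂ADF = DF − AF + AD.
The resulting 21×14 matrix has rank 13, and its Smith normal form has invariant factors (1,1,1,1,1,1,1,1,1,1,1,1,1).

From H_k ≅ ker(∂_k) / im(∂_{k+1}) we obtain:

  H_0: rank C_0 − rank ∂_1 = 7 − 6 = 1, and the invariant factors of ∂_1 are all 1, so H_0 = Z.
  H_1: rank ker ∂_1 − rank ∂_2 = (21 − 6) − 13 = 2, and the invariant factors of ∂_2 are all 1, so H_1 = Z^2.
  H_2: rank ker ∂_2 − rank ∂_3 = (14 − 13) − 0 = 1, and there is no ∂_3, so H_2 = Z.

As a check, the Euler characteristic is 7 − 21 + 14 = 0, which agrees with 1 − 2 + 1 = 0.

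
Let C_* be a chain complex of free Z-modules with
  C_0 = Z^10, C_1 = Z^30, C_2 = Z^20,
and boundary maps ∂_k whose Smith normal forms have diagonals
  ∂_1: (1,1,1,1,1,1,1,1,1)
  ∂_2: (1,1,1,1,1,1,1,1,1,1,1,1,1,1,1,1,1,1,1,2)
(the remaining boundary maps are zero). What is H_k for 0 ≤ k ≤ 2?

H_0: b_0 = 10 − 0 − 9 = 1; torsion from ∂_1 factors > 1: none. So H_0 ≅ Z.
H_1: b_1 = 30 − 9 − 20 = 1; torsion from ∂_2 factors > 1: [2]. So H_1 ≅ Z ⊕ Z/2Z.
H_2: b_2 = 20 − 20 − 0 = 0; torsion from ∂_3 factors > 1: none. So H_2 ≅ 0.

H_0 ≅ Z,  H_1 ≅ Z ⊕ Z/2Z,  H_2 = 0.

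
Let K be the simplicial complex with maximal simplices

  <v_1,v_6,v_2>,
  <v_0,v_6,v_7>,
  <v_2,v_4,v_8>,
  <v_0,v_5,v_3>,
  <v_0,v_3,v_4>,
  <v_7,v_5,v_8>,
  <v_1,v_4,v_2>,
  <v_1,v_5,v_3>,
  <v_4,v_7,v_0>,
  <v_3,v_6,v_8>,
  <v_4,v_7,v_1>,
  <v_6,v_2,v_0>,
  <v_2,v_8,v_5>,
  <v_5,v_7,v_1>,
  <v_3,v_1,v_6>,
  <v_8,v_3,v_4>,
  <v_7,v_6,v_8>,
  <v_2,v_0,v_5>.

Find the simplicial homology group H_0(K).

K has 9 vertices, 27 edges, 18 triangles.
rank ∂_0 = 0, rank ∂_1 = 8 ⇒ b_0 = 9 − 0 − 8 = 1; all invariant factors of ∂_1 are 1 so no torsion. So H_0 = Z.

H_0 = Z.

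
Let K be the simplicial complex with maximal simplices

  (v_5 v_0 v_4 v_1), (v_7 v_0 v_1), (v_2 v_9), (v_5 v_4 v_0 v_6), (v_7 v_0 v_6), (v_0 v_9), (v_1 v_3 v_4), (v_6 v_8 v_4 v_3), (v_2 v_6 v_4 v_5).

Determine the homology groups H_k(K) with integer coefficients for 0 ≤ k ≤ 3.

H_0 ≅ Z,  H_1 ≅ Z,  H_2 = 0,  H_3 = 0.

Take the total order v_0 < v_1 < v_2 < v_3 < v_4 < v_5 < v_6 < v_7 < v_8 < v_9 on the vertex set. Then K (dimension 3) consists of the simplices:

  0-simplices (10): [v_0], [v_1], [v_2], [v_3], [v_4], [v_5], [v_6], [v_7], [v_8], [v_9]
  1-simplices (23): (23 of them)
  2-simplices (17): (17 of them)
  3-simplices (4): [v_0,v_1,v_4,v_5], [v_0,v_4,v_5,v_6], [v_2,v_4,v_5,v_6], [v_3,v_4,v_6,v_8]

Hence C_0 ≅ Z^10, C_1 ≅ Z^23, C_2 ≅ Z^17, C_3 ≅ Z^4.

Boundary ∂_1: C_1 → C_0 is given by ∂[p,q] = [q] − [p]. For instance
  ∂[v_2,v_5] = [v_5] − [v_2].
The 10×23 boundary matrix has rank 9 and Smith normal form diag(1,1,1,1,1,1,1,1,1).

Boundary ∂_2: C_2 → C_1 maps a triangle to the signed sum of its edges. For instance
  ∂[v_4,v_5,v_6] = [v_5,v_6] − [v_4,v_6] + [v_4,v_5],
  ∂[v_4,v_6,v_8] = [v_6,v_8] − [v_4,v_8] + [v_4,v_6].
This gives a 23×17 integer matrix of rank 13; reducing to Smith normal form yields diagonal entries (1,1,1,1,1,1,1,1,1,1,1,1,1).

∂_3: C_3 → C_2 sends each 3-simplex σ to the alternating sum Σ_i (−1)^i (σ with its i-th vertex removed). For instance
  ∂[v_2,v_4,v_5,v_6] = [v_4,v_5,v_6] − [v_2,v_5,v_6] + [v_2,v_4,v_6] − [v_2,v_4,v_5],
  ∂[v_3,v_4,v_6,v_8] = [v_4,v_6,v_8] − [v_3,v_6,v_8] + [v_3,v_4,v_8] − [v_3,v_4,v_6].
The 17×4 boundary matrix has rank 4 and Smith normal form diag(1,1,1,1).

Reading off H_k = ker ∂_k / im ∂_{k+1}:

  H_0: rank C_0 − rank ∂_1 = 10 − 9 = 1, and the invariant factors of ∂_1 are all 1, so H_0 = Z.
  H_1: rank ker ∂_1 − rank ∂_2 = (23 − 9) − 13 = 1, and the invariant factors of ∂_2 are all 1, so H_1 = Z.
  H_2: rank ker ∂_2 − rank ∂_3 = (17 − 13) − 4 = 0, and the invariant factors of ∂_3 are all 1, so H_2 = 0.
  H_3: rank ker ∂_3 − rank ∂_4 = (4 − 4) − 0 = 0, and there is no ∂_4, so H_3 = 0.

As a check, the Euler characteristic is 10 − 23 + 17 − 4 = 0, which agrees with 1 − 1 + 0 − 0 = 0.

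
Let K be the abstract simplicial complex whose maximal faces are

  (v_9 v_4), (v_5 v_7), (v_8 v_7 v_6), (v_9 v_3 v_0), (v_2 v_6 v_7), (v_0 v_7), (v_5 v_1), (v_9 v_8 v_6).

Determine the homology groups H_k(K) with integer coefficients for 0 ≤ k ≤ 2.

H_0 = Z,  H_1 = Z,  H_2 = 0.

Order the vertices as v_0 < v_1 < v_2 < v_3 < v_4 < v_5 < v_6 < v_7 < v_8 < v_9. Listing each simplex with vertices in this order, K has dimension 2 with simplices:

  0-simplices (10): [v_0], [v_1], [v_2], [v_3], [v_4], [v_5], [v_6], [v_7], [v_8], [v_9]
  1-simplices (14): [v_0,v_3], [v_0,v_7], [v_0,v_9], [v_1,v_5], [v_2,v_6], [v_2,v_7], [v_3,v_9], [v_4,v_9], [v_5,v_7], [v_6,v_7], [v_6,v_8], [v_6,v_9], [v_7,v_8], [v_8,v_9]
  2-simplices (4): [v_0,v_3,v_9], [v_2,v_6,v_7], [v_6,v_7,v_8], [v_6,v_8,v_9]

so the chain groups are C_0 ≅ Z^10, C_1 ≅ Z^14, C_2 ≅ Z^4.

The boundary map ∂_1: C_1 → C_0 sends each edge [p,q] (with p < q) to q − p.
The 10×14 boundary matrix has rank 9 and Smith normal form diag(1,1,1,1,1,1,1,1,1).

The boundary map ∂_2: C_2 → C_1 sends each 2-simplex [p,q,r] to [q,r] − [p,r] + [p,q]. For instance
  ∂[v_2,v_6,v_7] = [v_6,v_7] − [v_2,v_7] + [v_2,v_6],
  ∂[v_6,v_8,v_9] = [v_8,v_9] − [v_6,v_9] + [v_6,v_8].
As a 14×4 matrix over Z this has rank 4, with invariant factors (1,1,1,1).

Reading off H_k = ker ∂_k / im ∂_{k+1}:

  H_0: rank C_0 − rank ∂_1 = 10 − 9 = 1, and the invariant factors of ∂_1 are all 1, so H_0 = Z.
  H_1: rank ker ∂_1 − rank ∂_2 = (14 − 9) − 4 = 1, and the invariant factors of ∂_2 are all 1, so H_1 = Z.
  H_2: rank ker ∂_2 − rank ∂_3 = (4 − 4) − 0 = 0, and there is no ∂_3, so H_2 = 0.

As a check, the Euler characteristic is 10 − 14 + 4 = 0, which agrees with 1 − 1 + 0 = 0.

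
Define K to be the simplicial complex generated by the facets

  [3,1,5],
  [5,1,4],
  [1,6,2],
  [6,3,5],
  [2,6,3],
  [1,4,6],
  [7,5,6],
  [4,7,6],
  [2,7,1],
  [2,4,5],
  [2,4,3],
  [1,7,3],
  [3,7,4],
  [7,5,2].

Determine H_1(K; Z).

Fix the vertex order 1 < 2 < 3 < 4 < 5 < 6 < 7 and write every simplex with vertices in increasing order. Then dim K = 2 and the simplices of K are:

  0-simplices (7): [1], [2], [3], [4], [5], [6], [7]
  1-simplices (21): [1,2], [1,3], [1,4], [1,5], [1,6], [1,7], [2,3], [2,4], [2,5], [2,6], [2,7], [3,4], [3,5], [3,6], [3,7], [4,5], [4,6], [4,7], [5,6], [5,7], [6,7]
  2-simplices (14): [1,2,6], [1,2,7], [1,3,5], [1,3,7], [1,4,5], [1,4,6], [2,3,4], [2,3,6], [2,4,5], [2,5,7], [3,4,7], [3,5,6], [4,6,7], [5,6,7]

giving chain groups C_0 ≅ Z^7, C_1 ≅ Z^21, C_2 ≅ Z^14.

∂_1: C_1 → C_0 sends each edge [p,q] (with p < q) to q − p. For instance
  ∂[2,4] = [4] − [2].
This gives a 7×21 integer matrix of rank 6; reducing to Smith normal form yields diagonal entries (1,1,1,1,1,1).

Boundary ∂_2: C_2 → C_1 acts by ∂[p,q,r] = [q,r] − [p,r] + [p,q]. For instance
  ∂[2,3,4] = [3,4] − [2,4] + [2,3],
  ∂[3,4,7] = [4,7] − [3,7] + [3,4].
This gives a 21×14 integer matrix of rank 13; reducing to Smith normal form yields diagonal entries (1,1,1,1,1,1,1,1,1,1,1,1,1).

Computing H_k = (kernel of ∂_k) / (image of ∂_{k+1}):

  H_1: rank ker ∂_1 − rank ∂_2 = (21 − 6) − 13 = 2, and the invariant factors of ∂_2 are all 1, so H_1 ≅ Z^2.

H_1 = Z^2.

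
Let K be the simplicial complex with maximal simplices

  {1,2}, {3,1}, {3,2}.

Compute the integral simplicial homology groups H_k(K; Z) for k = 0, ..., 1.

H_0 ≅ Z,  H_1 ≅ Z.

Take the total order 1 < 2 < 3 on the vertex set. Then K (dimension 1) consists of the simplices:

  0-simplices (3): [1], [2], [3]
  1-simplices (3): [1,2], [1,3], [2,3]

giving chain groups C_0 ≅ Z^3, C_1 ≅ Z^3.

Boundary ∂_1: C_1 → C_0 is given by ∂[p,q] = [q] − [p]. For instance
  ∂[1,3] = [3] − [1].
The 3×3 boundary matrix has rank 2 and Smith normal form diag(1,1).

From H_k ≅ ker(∂_k) / im(∂_{k+1}) we obtain:

  H_0: rank C_0 − rank ∂_1 = 3 − 2 = 1, and the invariant factors of ∂_1 are all 1, so H_0 ≅ Z.
  H_1: rank ker ∂_1 − rank ∂_2 = (3 − 2) − 0 = 1, and there is no ∂_2, so H_1 ≅ Z.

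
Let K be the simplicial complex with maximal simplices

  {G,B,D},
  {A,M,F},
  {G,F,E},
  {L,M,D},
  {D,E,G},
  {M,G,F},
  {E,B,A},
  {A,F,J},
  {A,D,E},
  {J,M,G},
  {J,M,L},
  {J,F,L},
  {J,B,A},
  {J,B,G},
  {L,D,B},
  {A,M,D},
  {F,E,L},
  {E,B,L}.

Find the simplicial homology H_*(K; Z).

H_0 ≅ Z,  H_1 ≅ Z × Z/2,  H_2 = 0.

Take the total order A < B < D < E < F < G < J < L < M on the vertex set. Then K (dimension 2) consists of the simplices:

  0-simplices (9): A, B, D, E, F, G, J, L, M
  1-simplices (27): AB, AD, AE, AF, AJ, AM, BD, BE, BG, BJ, BL, DE, DG, DL, DM, EF, EG, EL, FG, FJ, FL, FM, GJ, GM, JL, JM, LM
  2-simplices (18): ABE, ABJ, ADE, ADM, AFJ, AFM, BDG, BDL, BEL, BGJ, DEG, DLM, EFG, EFL, FGM, FJL, GJM, JLM

Hence C_0 ≅ Z^9, C_1 ≅ Z^27, C_2 ≅ Z^18.

The boundary map ∂_1: C_1 → C_0 sends each edge [p,q] (with p < q) to q − p. For instance
  ∂AF = F − A.
As a 9×27 matrix over Z this has rank 8, with invariant factors (1,1,1,1,1,1,1,1).

∂_2: C_2 → C_1 maps a triangle to the signed sum of its edges. For instance
  ∂JLM = LM − JM + JL,
  ∂FGM = GM − FM + FG.
The 27×18 boundary matrix has rank 18 and Smith normal form diag(1,1,1,1,1,1,1,1,1,1,1,1,1,1,1,1,1,2).

Now H_k = ker ∂_k / im ∂_{k+1}, so:

  H_0: rank C_0 − rank ∂_1 = 9 − 8 = 1, and the invariant factors of ∂_1 are all 1, so H_0 ≅ Z.
  H_1: rank ker ∂_1 − rank ∂_2 = (27 − 8) − 18 = 1, and ∂_2 has invariant factor 2 > 1, so H_1 ≅ Z × Z/2.
  H_2: rank ker ∂_2 − rank ∂_3 = (18 − 18) − 0 = 0, and there is no ∂_3, so H_2 ≅ 0.

As a check, the Euler characteristic is 9 − 27 + 18 = 0, which agrees with 1 − 1 + 0 = 0.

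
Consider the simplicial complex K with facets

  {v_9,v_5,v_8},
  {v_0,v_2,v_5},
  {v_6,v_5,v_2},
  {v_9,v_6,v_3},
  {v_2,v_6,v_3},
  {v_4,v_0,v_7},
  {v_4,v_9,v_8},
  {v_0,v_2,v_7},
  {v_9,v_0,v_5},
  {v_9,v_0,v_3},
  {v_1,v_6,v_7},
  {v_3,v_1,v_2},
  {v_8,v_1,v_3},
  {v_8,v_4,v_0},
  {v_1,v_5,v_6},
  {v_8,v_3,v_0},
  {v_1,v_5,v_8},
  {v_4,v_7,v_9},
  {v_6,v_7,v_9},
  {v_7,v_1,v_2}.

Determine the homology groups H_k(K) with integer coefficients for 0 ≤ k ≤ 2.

Take the total order v_0 < v_1 < v_2 < v_3 < v_4 < v_5 < v_6 < v_7 < v_8 < v_9 on the vertex set. Then K (dimension 2) consists of the simplices:

  0-simplices (10): [v_0], [v_1], [v_2], [v_3], [v_4], [v_5], [v_6], [v_7], [v_8], [v_9]
  1-simplices (30): (30 of them)
  2-simplices (20): (20 of them)

giving chain groups C_0 ≅ Z^10, C_1 ≅ Z^30, C_2 ≅ Z^20.

Boundary ∂_1: C_1 → C_0 is given by ∂[p,q] = [q] − [p].
As a 10×30 matrix over Z this has rank 9, with invariant factors (1,1,1,1,1,1,1,1,1).

The boundary map ∂_2: C_2 → C_1 sends each 2-simplex [p,q,r] to [q,r] − [p,r] + [p,q]. For instance
  ∂[v_4,v_8,v_9] = [v_8,v_9] − [v_4,v_9] + [v_4,v_8],
  ∂[v_1,v_6,v_7] = [v_6,v_7] − [v_1,v_7] + [v_1,v_6].
As a 30×20 matrix over Z this has rank 20, with invariant factors (1,1,1,1,1,1,1,1,1,1,1,1,1,1,1,1,1,1,1,2).

Computing H_k = (kernel of ∂_k) / (image of ∂_{k+1}):

  H_0: rank C_0 − rank ∂_1 = 10 − 9 = 1, and the invariant factors of ∂_1 are all 1, so H_0 = Z.
  H_1: rank ker ∂_1 − rank ∂_2 = (30 − 9) − 20 = 1, and ∂_2 has invariant factor 2 > 1, so H_1 = Z ⊕ Z/2.
  H_2: rank ker ∂_2 − rank ∂_3 = (20 − 20) − 0 = 0, and there is no ∂_3, so H_2 = 0.

H_0 ≅ Z,  H_1 ≅ Z ⊕ Z/2,  H_2 = 0.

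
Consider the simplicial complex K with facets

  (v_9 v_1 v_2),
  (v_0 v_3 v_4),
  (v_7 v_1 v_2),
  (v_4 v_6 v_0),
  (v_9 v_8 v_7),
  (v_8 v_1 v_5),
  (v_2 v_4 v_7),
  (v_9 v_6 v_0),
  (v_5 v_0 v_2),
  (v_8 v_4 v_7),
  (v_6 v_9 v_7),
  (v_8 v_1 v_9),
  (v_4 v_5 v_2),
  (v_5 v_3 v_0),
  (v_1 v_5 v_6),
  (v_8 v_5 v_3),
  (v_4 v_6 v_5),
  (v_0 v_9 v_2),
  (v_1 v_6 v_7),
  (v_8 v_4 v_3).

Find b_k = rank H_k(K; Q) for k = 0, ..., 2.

b_0 = 1, b_1 = 1, b_2 = 0.

Fix the vertex order v_0 < v_1 < v_2 < v_3 < v_4 < v_5 < v_6 < v_7 < v_8 < v_9 and write every simplex with vertices in increasing order. Then dim K = 2 and the simplices of K are:

  0-simplices (10): [v_0], [v_1], [v_2], [v_3], [v_4], [v_5], [v_6], [v_7], [v_8], [v_9]
  1-simplices (30): (30 of them)
  2-simplices (20): (20 of them)

so the chain groups are C_0 ≅ Z^10, C_1 ≅ Z^30, C_2 ≅ Z^20.

The boundary map ∂_1: C_1 → C_0 maps an edge to its endpoints' difference, ∂[p,q] = q − p. For instance
  ∂[v_2,v_9] = [v_9] − [v_2].
This gives a 10×30 integer matrix of rank 9; reducing to Smith normal form yields diagonal entries (1,1,1,1,1,1,1,1,1).

∂_2: C_2 → C_1 maps a triangle to the signed sum of its edges. For instance
  ∂[v_1,v_6,v_7] = [v_6,v_7] − [v_1,v_7] + [v_1,v_6],
  ∂[v_2,v_4,v_5] = [v_4,v_5] − [v_2,v_5] + [v_2,v_4].
The 30×20 boundary matrix has rank 20 and Smith normal form diag(1,1,1,1,1,1,1,1,1,1,1,1,1,1,1,1,1,1,1,2).

Reading off H_k = ker ∂_k / im ∂_{k+1}:

  H_0: rank C_0 − rank ∂_1 = 10 − 9 = 1, and the invariant factors of ∂_1 are all 1, so H_0 ≅ Z.
  H_1: rank ker ∂_1 − rank ∂_2 = (30 − 9) − 20 = 1, and ∂_2 has invariant factor 2 > 1, so H_1 ≅ Z ⊕ Z/2Z.
  H_2: rank ker ∂_2 − rank ∂_3 = (20 − 20) − 0 = 0, and there is no ∂_3, so H_2 ≅ 0.

As a check, the Euler characteristic is 10 − 30 + 20 = 0, which agrees with 1 − 1 + 0 = 0.

Hence the Betti numbers are b_0 = 1, b_1 = 1, b_2 = 0.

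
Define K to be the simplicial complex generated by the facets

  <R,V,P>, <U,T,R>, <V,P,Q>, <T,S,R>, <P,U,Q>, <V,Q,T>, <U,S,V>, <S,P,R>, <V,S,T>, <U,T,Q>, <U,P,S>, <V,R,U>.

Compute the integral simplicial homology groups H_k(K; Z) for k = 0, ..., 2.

H_0 = Z,  H_1 = Z/2,  H_2 = 0.

Order the vertices as P < Q < R < S < T < U < V. Listing each simplex with vertices in this order, K has dimension 2 with simplices:

  0-simplices (7): P, Q, R, S, T, U, V
  1-simplices (18): PQ, PR, PS, PU, PV, QT, QU, QV, RS, RT, RU, RV, ST, SU, SV, TU, TV, UV
  2-simplices (12): PQU, PQV, PRS, PRV, PSU, QTU, QTV, RST, RTU, RUV, STV, SUV

Hence C_0 ≅ Z^7, C_1 ≅ Z^18, C_2 ≅ Z^12.

∂_1: C_1 → C_0 is given by ∂[p,q] = [q] − [p]. For instance
  ∂TV = V − T.
As a 7×18 matrix over Z this has rank 6, with invariant factors (1,1,1,1,1,1).

The boundary map ∂_2: C_2 → C_1 sends each 2-simplex [p,q,r] to [q,r] − [p,r] + [p,q]. For instance
  ∂PRV = RV − PV + PR,
  ∂PSU = SU − PU + PS.
This gives a 18×12 integer matrix of rank 12; reducing to Smith normal form yields diagonal entries (1,1,1,1,1,1,1,1,1,1,1,2).

Reading off H_k = ker ∂_k / im ∂_{k+1}:

  H_0: rank C_0 − rank ∂_1 = 7 − 6 = 1, and the invariant factors of ∂_1 are all 1, so H_0 = Z.
  H_1: rank ker ∂_1 − rank ∂_2 = (18 − 6) − 12 = 0, and ∂_2 has invariant factor 2 > 1, so H_1 = Z/2.
  H_2: rank ker ∂_2 − rank ∂_3 = (12 − 12) − 0 = 0, and there is no ∂_3, so H_2 = 0.

(K is a triangulation of the real projective plane RP^2.)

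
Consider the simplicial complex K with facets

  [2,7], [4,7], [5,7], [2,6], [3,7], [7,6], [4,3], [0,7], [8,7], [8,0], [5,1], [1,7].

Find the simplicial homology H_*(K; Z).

H_0 ≅ Z,  H_1 ≅ Z^4.

Take the total order 0 < 1 < 2 < 3 < 4 < 5 < 6 < 7 < 8 on the vertex set. Then K (dimension 1) consists of the simplices:

  0-simplices (9): [0], [1], [2], [3], [4], [5], [6], [7], [8]
  1-simplices (12): [0,7], [0,8], [1,5], [1,7], [2,6], [2,7], [3,4], [3,7], [4,7], [5,7], [6,7], [7,8]

so the chain groups are C_0 ≅ Z^9, C_1 ≅ Z^12.

∂_1: C_1 → C_0 maps an edge to its endpoints' difference, ∂[p,q] = q − p.
The resulting 9×12 matrix has rank 8, and its Smith normal form has invariant factors (1,1,1,1,1,1,1,1).

Computing H_k = (kernel of ∂_k) / (image of ∂_{k+1}):

  H_0: rank C_0 − rank ∂_1 = 9 − 8 = 1, and the invariant factors of ∂_1 are all 1, so H_0 ≅ Z.
  H_1: rank ker ∂_1 − rank ∂_2 = (12 − 8) − 0 = 4, and there is no ∂_2, so H_1 ≅ Z^4.

As a check, the Euler characteristic is 9 − 12 = -3, which agrees with 1 − 4 = -3.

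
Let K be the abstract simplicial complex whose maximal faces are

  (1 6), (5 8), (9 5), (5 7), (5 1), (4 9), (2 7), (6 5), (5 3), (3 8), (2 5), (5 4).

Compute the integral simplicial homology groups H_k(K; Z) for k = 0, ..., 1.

K has 9 vertices, 12 edges.
rank ∂_0 = 0, rank ∂_1 = 8 ⇒ b_0 = 9 − 0 − 8 = 1; all invariant factors of ∂_1 are 1 so no torsion. So H_0 ≅ Z.
rank ∂_1 = 8, rank ∂_2 = 0 ⇒ b_1 = 12 − 8 − 0 = 4. So H_1 ≅ Z^4.

H_0 ≅ Z,  H_1 ≅ Z^4.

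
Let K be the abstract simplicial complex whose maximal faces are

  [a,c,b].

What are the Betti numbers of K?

b_0 = 1, b_1 = 0, b_2 = 0.

K has 3 vertices, 3 edges, 1 triangle.
rank ∂_0 = 0, rank ∂_1 = 2 ⇒ b_0 = 3 − 0 − 2 = 1; all invariant factors of ∂_1 are 1 so no torsion. So H_0 = Z.
rank ∂_1 = 2, rank ∂_2 = 1 ⇒ b_1 = 3 − 2 − 1 = 0; all invariant factors of ∂_2 are 1 so no torsion. So H_1 = 0.
rank ∂_2 = 1, rank ∂_3 = 0 ⇒ b_2 = 1 − 1 − 0 = 0. So H_2 = 0.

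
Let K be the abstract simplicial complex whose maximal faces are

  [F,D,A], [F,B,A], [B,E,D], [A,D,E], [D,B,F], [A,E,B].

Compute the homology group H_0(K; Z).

H_0 ≅ Z.

Take the total order A < B < D < E < F on the vertex set. Then K (dimension 2) consists of the simplices:

  0-simplices (5): A, B, D, E, F
  1-simplices (9): AB, AD, AE, AF, BD, BE, BF, DE, DF
  2-simplices (6): ABE, ABF, ADE, ADF, BDE, BDF

giving chain groups C_0 ≅ Z^5, C_1 ≅ Z^9, C_2 ≅ Z^6.

The boundary map ∂_1: C_1 → C_0 sends each edge [p,q] (with p < q) to q − p. For instance
  ∂AB = B − A.
The 5×9 boundary matrix has rank 4 and Smith normal form diag(1,1,1,1).

The boundary map ∂_2: C_2 → C_1 sends each 2-simplex [p,q,r] to [q,r] − [p,r] + [p,q]. For instance
  ∂ABE = BE − AE + AB,
  ∂BDF = DF − BF + BD.
This gives a 9×6 integer matrix of rank 5; reducing to Smith normal form yields diagonal entries (1,1,1,1,1).

Reading off H_k = ker ∂_k / im ∂_{k+1}:

  H_0: rank C_0 − rank ∂_1 = 5 − 4 = 1, and the invariant factors of ∂_1 are all 1, so H_0 ≅ Z.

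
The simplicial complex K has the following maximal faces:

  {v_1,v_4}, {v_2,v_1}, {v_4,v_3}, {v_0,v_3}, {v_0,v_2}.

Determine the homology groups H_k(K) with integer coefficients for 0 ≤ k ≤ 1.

H_0 = Z,  H_1 = Z.

We work with the vertex ordering v_0 < v_1 < v_2 < v_3 < v_4. The simplices of K, each written with vertices in increasing order, are:

  0-simplices (5): [v_0], [v_1], [v_2], [v_3], [v_4]
  1-simplices (5): [v_0,v_2], [v_0,v_3], [v_1,v_2], [v_1,v_4], [v_3,v_4]

so the chain groups are C_0 ≅ Z^5, C_1 ≅ Z^5.

The boundary map ∂_1: C_1 → C_0 sends each edge [p,q] (with p < q) to q − p.
As a 5×5 matrix over Z this has rank 4, with invariant factors (1,1,1,1).

Reading off H_k = ker ∂_k / im ∂_{k+1}:

  H_0: rank C_0 − rank ∂_1 = 5 − 4 = 1, and the invariant factors of ∂_1 are all 1, so H_0 = Z.
  H_1: rank ker ∂_1 − rank ∂_2 = (5 − 4) − 0 = 1, and there is no ∂_2, so H_1 = Z.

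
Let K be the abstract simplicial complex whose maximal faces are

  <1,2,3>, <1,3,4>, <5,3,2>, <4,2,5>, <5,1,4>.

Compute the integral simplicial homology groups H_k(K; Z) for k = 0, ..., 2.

H_0 = Z,  H_1 = Z,  H_2 = 0.

Take the total order 1 < 2 < 3 < 4 < 5 on the vertex set. Then K (dimension 2) consists of the simplices:

  0-simplices (5): [1], [2], [3], [4], [5]
  1-simplices (10): [1,2], [1,3], [1,4], [1,5], [2,3], [2,4], [2,5], [3,4], [3,5], [4,5]
  2-simplices (5): [1,2,3], [1,3,4], [1,4,5], [2,3,5], [2,4,5]

so the chain groups are C_0 ≅ Z^5, C_1 ≅ Z^10, C_2 ≅ Z^5.

Boundary ∂_1: C_1 → C_0 sends each edge [p,q] (with p < q) to q − p.
The resulting 5×10 matrix has rank 4, and its Smith normal form has invariant factors (1,1,1,1).

The boundary map ∂_2: C_2 → C_1 maps a triangle to the signed sum of its edges. For instance
  ∂[2,3,5] = [3,5] − [2,5] + [2,3],
  ∂[1,4,5] = [4,5] − [1,5] + [1,4].
The 10×5 boundary matrix has rank 5 and Smith normal form diag(1,1,1,1,1).

Now H_k = ker ∂_k / im ∂_{k+1}, so:

  H_0: rank C_0 − rank ∂_1 = 5 − 4 = 1, and the invariant factors of ∂_1 are all 1, so H_0 = Z.
  H_1: rank ker ∂_1 − rank ∂_2 = (10 − 4) − 5 = 1, and the invariant factors of ∂_2 are all 1, so H_1 = Z.
  H_2: rank ker ∂_2 − rank ∂_3 = (5 − 5) − 0 = 0, and there is no ∂_3, so H_2 = 0.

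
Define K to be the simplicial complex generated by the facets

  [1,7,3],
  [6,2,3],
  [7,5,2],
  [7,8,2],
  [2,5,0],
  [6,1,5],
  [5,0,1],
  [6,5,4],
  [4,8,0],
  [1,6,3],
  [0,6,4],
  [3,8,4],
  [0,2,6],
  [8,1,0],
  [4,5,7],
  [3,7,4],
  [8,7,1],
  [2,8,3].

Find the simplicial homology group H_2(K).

Fix the vertex order 0 < 1 < 2 < 3 < 4 < 5 < 6 < 7 < 8 and write every simplex with vertices in increasing order. Then dim K = 2 and the simplices of K are:

  0-simplices (9): [0], [1], [2], [3], [4], [5], [6], [7], [8]
  1-simplices (27): (27 of them)
  2-simplices (18): [0,1,5], [0,1,8], [0,2,5], [0,2,6], [0,4,6], [0,4,8], [1,3,6], [1,3,7], [1,5,6], [1,7,8], [2,3,6], [2,3,8], [2,5,7], [2,7,8], [3,4,7], [3,4,8], [4,5,6], [4,5,7]

Hence C_0 ≅ Z^9, C_1 ≅ Z^27, C_2 ≅ Z^18.

The boundary map ∂_1: C_1 → C_0 is given by ∂[p,q] = [q] − [p].
The resulting 9×27 matrix has rank 8, and its Smith normal form has invariant factors (1,1,1,1,1,1,1,1).

Boundary ∂_2: C_2 → C_1 sends each 2-simplex [p,q,r] to [q,r] − [p,r] + [p,q]. For instance
  ∂[4,5,6] = [5,6] − [4,6] + [4,5],
  ∂[0,1,5] = [1,5] − [0,5] + [0,1].
As a 27×18 matrix over Z this has rank 18, with invariant factors (1,1,1,1,1,1,1,1,1,1,1,1,1,1,1,1,1,2).

Reading off H_k = ker ∂_k / im ∂_{k+1}:

  H_2: rank ker ∂_2 − rank ∂_3 = (18 − 18) − 0 = 0, and there is no ∂_3, so H_2 ≅ 0.

H_2 = 0.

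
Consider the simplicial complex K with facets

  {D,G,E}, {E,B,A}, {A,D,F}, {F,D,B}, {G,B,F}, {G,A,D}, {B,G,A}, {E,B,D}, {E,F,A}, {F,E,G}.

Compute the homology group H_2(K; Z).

Order the vertices as A < B < D < E < F < G. Listing each simplex with vertices in this order, K has dimension 2 with simplices:

  0-simplices (6): A, B, D, E, F, G
  1-simplices (15): AB, AD, AE, AF, AG, BD, BE, BF, BG, DE, DF, DG, EF, EG, FG
  2-simplices (10): ABE, ABG, ADF, ADG, AEF, BDE, BDF, BFG, DEG, EFG

Hence C_0 ≅ Z^6, C_1 ≅ Z^15, C_2 ≅ Z^10.

Boundary ∂_1: C_1 → C_0 maps an edge to its endpoints' difference, ∂[p,q] = q − p. For instance
  ∂DE = E − D.
As a 6×15 matrix over Z this has rank 5, with invariant factors (1,1,1,1,1).

∂_2: C_2 → C_1 maps a triangle to the signed sum of its edges. For instance
  ∂AEF = EF − AF + AE,
  ∂EFG = FG − EG + EF.
The resulting 15×10 matrix has rank 10, and its Smith normal form has invariant factors (1,1,1,1,1,1,1,1,1,2).

Reading off H_k = ker ∂_k / im ∂_{k+1}:

  H_2: rank ker ∂_2 − rank ∂_3 = (10 − 10) − 0 = 0, and there is no ∂_3, so H_2 ≅ 0.

H_2 ≅ 0.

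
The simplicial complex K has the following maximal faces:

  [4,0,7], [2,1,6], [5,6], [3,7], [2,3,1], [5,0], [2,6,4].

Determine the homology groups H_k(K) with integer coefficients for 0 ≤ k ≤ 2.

H_0 = Z,  H_1 = Z^2,  H_2 = 0.

Order the vertices as 0 < 1 < 2 < 3 < 4 < 5 < 6 < 7. Listing each simplex with vertices in this order, K has dimension 2 with simplices:

  0-simplices (8): [0], [1], [2], [3], [4], [5], [6], [7]
  1-simplices (13): [0,4], [0,5], [0,7], [1,2], [1,3], [1,6], [2,3], [2,4], [2,6], [3,7], [4,6], [4,7], [5,6]
  2-simplices (4): [0,4,7], [1,2,3], [1,2,6], [2,4,6]

so the chain groups are C_0 ≅ Z^8, C_1 ≅ Z^13, C_2 ≅ Z^4.

∂_1: C_1 → C_0 is given by ∂[p,q] = [q] − [p].
The resulting 8×13 matrix has rank 7, and its Smith normal form has invariant factors (1,1,1,1,1,1,1).

The boundary map ∂_2: C_2 → C_1 acts by ∂[p,q,r] = [q,r] − [p,r] + [p,q]. For instance
  ∂[1,2,6] = [2,6] − [1,6] + [1,2],
  ∂[1,2,3] = [2,3] − [1,3] + [1,2].
This gives a 13×4 integer matrix of rank 4; reducing to Smith normal form yields diagonal entries (1,1,1,1).

From H_k ≅ ker(∂_k) / im(∂_{k+1}) we obtain:

  H_0: rank C_0 − rank ∂_1 = 8 − 7 = 1, and the invariant factors of ∂_1 are all 1, so H_0 ≅ Z.
  H_1: rank ker ∂_1 − rank ∂_2 = (13 − 7) − 4 = 2, and the invariant factors of ∂_2 are all 1, so H_1 ≅ Z^2.
  H_2: rank ker ∂_2 − rank ∂_3 = (4 − 4) − 0 = 0, and there is no ∂_3, so H_2 ≅ 0.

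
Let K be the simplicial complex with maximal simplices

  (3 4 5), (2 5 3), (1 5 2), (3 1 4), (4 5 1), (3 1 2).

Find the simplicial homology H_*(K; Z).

Fix the vertex order 1 < 2 < 3 < 4 < 5 and write every simplex with vertices in increasing order. Then dim K = 2 and the simplices of K are:

  0-simplices (5): [1], [2], [3], [4], [5]
  1-simplices (9): [1,2], [1,3], [1,4], [1,5], [2,3], [2,5], [3,4], [3,5], [4,5]
  2-simplices (6): [1,2,3], [1,2,5], [1,3,4], [1,4,5], [2,3,5], [3,4,5]

giving chain groups C_0 ≅ Z^5, C_1 ≅ Z^9, C_2 ≅ Z^6.

∂_1: C_1 → C_0 is given by ∂[p,q] = [q] − [p].
The 5×9 boundary matrix has rank 4 and Smith normal form diag(1,1,1,1).

∂_2: C_2 → C_1 acts by ∂[p,q,r] = [q,r] − [p,r] + [p,q]. For instance
  ∂[1,4,5] = [4,5] − [1,5] + [1,4],
  ∂[1,2,3] = [2,3] − [1,3] + [1,2].
The 9×6 boundary matrix has rank 5 and Smith normal form diag(1,1,1,1,1).

From H_k ≅ ker(∂_k) / im(∂_{k+1}) we obtain:

  H_0: rank C_0 − rank ∂_1 = 5 − 4 = 1, and the invariant factors of ∂_1 are all 1, so H_0 ≅ Z.
  H_1: rank ker ∂_1 − rank ∂_2 = (9 − 4) − 5 = 0, and the invariant factors of ∂_2 are all 1, so H_1 ≅ 0.
  H_2: rank ker ∂_2 − rank ∂_3 = (6 − 5) − 0 = 1, and there is no ∂_3, so H_2 ≅ Z.

H_0 = Z,  H_1 = 0,  H_2 = Z.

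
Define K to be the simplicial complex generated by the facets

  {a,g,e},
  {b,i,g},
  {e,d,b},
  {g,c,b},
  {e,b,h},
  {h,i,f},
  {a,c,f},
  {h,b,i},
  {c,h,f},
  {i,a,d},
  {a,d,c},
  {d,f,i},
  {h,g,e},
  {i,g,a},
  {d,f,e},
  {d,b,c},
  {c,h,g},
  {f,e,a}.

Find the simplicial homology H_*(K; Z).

Fix the vertex order a < b < c < d < e < f < g < h < i and write every simplex with vertices in increasing order. Then dim K = 2 and the simplices of K are:

  0-simplices (9): a, b, c, d, e, f, g, h, i
  1-simplices (27): ac, ad, ae, af, ag, ai, bc, bd, be, bg, bh, bi, cd, cf, cg, ch, de, df, di, ef, eg, eh, fh, fi, gh, gi, hi
  2-simplices (18): acd, acf, adi, aef, aeg, agi, bcd, bcg, bde, beh, bgi, bhi, cfh, cgh, def, dfi, egh, fhi

giving chain groups C_0 ≅ Z^9, C_1 ≅ Z^27, C_2 ≅ Z^18.

The boundary map ∂_1: C_1 → C_0 maps an edge to its endpoints' difference, ∂[p,q] = q − p. For instance
  ∂ef = f − e.
The 9×27 boundary matrix has rank 8 and Smith normal form diag(1,1,1,1,1,1,1,1).

∂_2: C_2 → C_1 maps a triangle to the signed sum of its edges. For instance
  ∂adi = di − ai + ad,
  ∂egh = gh − eh + eg.
As a 27×18 matrix over Z this has rank 18, with invariant factors (1,1,1,1,1,1,1,1,1,1,1,1,1,1,1,1,1,2).

Now H_k = ker ∂_k / im ∂_{k+1}, so:

  H_0: rank C_0 − rank ∂_1 = 9 − 8 = 1, and the invariant factors of ∂_1 are all 1, so H_0 = Z.
  H_1: rank ker ∂_1 − rank ∂_2 = (27 − 8) − 18 = 1, and ∂_2 has invariant factor 2 > 1, so H_1 = Z ⊕ Z/2.
  H_2: rank ker ∂_2 − rank ∂_3 = (18 − 18) − 0 = 0, and there is no ∂_3, so H_2 = 0.

As a check, the Euler characteristic is 9 − 27 + 18 = 0, which agrees with 1 − 1 + 0 = 0.

H_0 = Z,  H_1 = Z ⊕ Z/2,  H_2 = 0.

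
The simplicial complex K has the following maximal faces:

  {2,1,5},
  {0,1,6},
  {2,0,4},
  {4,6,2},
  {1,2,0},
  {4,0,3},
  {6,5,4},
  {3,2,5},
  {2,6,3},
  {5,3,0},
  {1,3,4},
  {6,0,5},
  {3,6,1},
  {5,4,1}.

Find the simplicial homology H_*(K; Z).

H_0 ≅ Z,  H_1 ≅ Z^2,  H_2 ≅ Z.

We work with the vertex ordering 0 < 1 < 2 < 3 < 4 < 5 < 6. The simplices of K, each written with vertices in increasing order, are:

  0-simplices (7): [0], [1], [2], [3], [4], [5], [6]
  1-simplices (21): [0,1], [0,2], [0,3], [0,4], [0,5], [0,6], [1,2], [1,3], [1,4], [1,5], [1,6], [2,3], [2,4], [2,5], [2,6], [3,4], [3,5], [3,6], [4,5], [4,6], [5,6]
  2-simplices (14): [0,1,2], [0,1,6], [0,2,4], [0,3,4], [0,3,5], [0,5,6], [1,2,5], [1,3,4], [1,3,6], [1,4,5], [2,3,5], [2,3,6], [2,4,6], [4,5,6]

giving chain groups C_0 ≅ Z^7, C_1 ≅ Z^21, C_2 ≅ Z^14.

∂_1: C_1 → C_0 sends each edge [p,q] (with p < q) to q − p.
The resulting 7×21 matrix has rank 6, and its Smith normal form has invariant factors (1,1,1,1,1,1).

Boundary ∂_2: C_2 → C_1 maps a triangle to the signed sum of its edges. For instance
  ∂[2,3,6] = [3,6] − [2,6] + [2,3],
  ∂[0,1,2] = [1,2] − [0,2] + [0,1].
This gives a 21×14 integer matrix of rank 13; reducing to Smith normal form yields diagonal entries (1,1,1,1,1,1,1,1,1,1,1,1,1).

Now H_k = ker ∂_k / im ∂_{k+1}, so:

  H_0: rank C_0 − rank ∂_1 = 7 − 6 = 1, and the invariant factors of ∂_1 are all 1, so H_0 ≅ Z.
  H_1: rank ker ∂_1 − rank ∂_2 = (21 − 6) − 13 = 2, and the invariant factors of ∂_2 are all 1, so H_1 ≅ Z^2.
  H_2: rank ker ∂_2 − rank ∂_3 = (14 − 13) − 0 = 1, and there is no ∂_3, so H_2 ≅ Z.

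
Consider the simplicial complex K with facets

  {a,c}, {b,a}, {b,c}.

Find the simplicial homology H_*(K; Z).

Fix the vertex order a < b < c and write every simplex with vertices in increasing order. Then dim K = 1 and the simplices of K are:

  0-simplices (3): a, b, c
  1-simplices (3): ab, ac, bc

so the chain groups are C_0 ≅ Z^3, C_1 ≅ Z^3.

Boundary ∂_1: C_1 → C_0 maps an edge to its endpoints' difference, ∂[p,q] = q − p. For instance
  ∂bc = c − b.
The resulting 3×3 matrix has rank 2, and its Smith normal form has invariant factors (1,1).

Now H_k = ker ∂_k / im ∂_{k+1}, so:

  H_0: rank C_0 − rank ∂_1 = 3 − 2 = 1, and the invariant factors of ∂_1 are all 1, so H_0 ≅ Z.
  H_1: rank ker ∂_1 − rank ∂_2 = (3 − 2) − 0 = 1, and there is no ∂_2, so H_1 ≅ Z.

H_0 = Z,  H_1 = Z.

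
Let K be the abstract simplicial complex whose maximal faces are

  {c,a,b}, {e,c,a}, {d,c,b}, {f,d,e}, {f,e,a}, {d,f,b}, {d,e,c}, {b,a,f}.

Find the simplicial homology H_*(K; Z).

Take the total order a < b < c < d < e < f on the vertex set. Then K (dimension 2) consists of the simplices:

  0-simplices (6): a, b, c, d, e, f
  1-simplices (12): ab, ac, ae, af, bc, bd, bf, cd, ce, de, df, ef
  2-simplices (8): abc, abf, ace, aef, bcd, bdf, cde, def

giving chain groups C_0 ≅ Z^6, C_1 ≅ Z^12, C_2 ≅ Z^8.

The boundary map ∂_1: C_1 → C_0 sends each edge [p,q] (with p < q) to q − p. For instance
  ∂ae = e − a.
As a 6×12 matrix over Z this has rank 5, with invariant factors (1,1,1,1,1).

Boundary ∂_2: C_2 → C_1 sends each 2-simplex [p,q,r] to [q,r] − [p,r] + [p,q]. For instance
  ∂abf = bf − af + ab,
  ∂ace = ce − ae + ac.
The resulting 12×8 matrix has rank 7, and its Smith normal form has invariant factors (1,1,1,1,1,1,1).

Reading off H_k = ker ∂_k / im ∂_{k+1}:

  H_0: rank C_0 − rank ∂_1 = 6 − 5 = 1, and the invariant factors of ∂_1 are all 1, so H_0 = Z.
  H_1: rank ker ∂_1 − rank ∂_2 = (12 − 5) − 7 = 0, and the invariant factors of ∂_2 are all 1, so H_1 = 0.
  H_2: rank ker ∂_2 − rank ∂_3 = (8 − 7) − 0 = 1, and there is no ∂_3, so H_2 = Z.

(K is a triangulation of the 2-sphere S^2.)

H_0 = Z,  H_1 = 0,  H_2 = Z.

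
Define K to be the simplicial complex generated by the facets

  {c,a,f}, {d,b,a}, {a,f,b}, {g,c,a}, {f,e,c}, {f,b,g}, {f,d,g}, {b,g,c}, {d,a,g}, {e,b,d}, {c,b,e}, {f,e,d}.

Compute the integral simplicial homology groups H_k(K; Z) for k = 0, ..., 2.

H_0 ≅ Z,  H_1 ≅ Z/2,  H_2 = 0.

Take the total order a < b < c < d < e < f < g on the vertex set. Then K (dimension 2) consists of the simplices:

  0-simplices (7): a, b, c, d, e, f, g
  1-simplices (18): ab, ac, ad, af, ag, bc, bd, be, bf, bg, ce, cf, cg, de, df, dg, ef, fg
  2-simplices (12): abd, abf, acf, acg, adg, bce, bcg, bde, bfg, cef, def, dfg

Hence C_0 ≅ Z^7, C_1 ≅ Z^18, C_2 ≅ Z^12.

∂_1: C_1 → C_0 maps an edge to its endpoints' difference, ∂[p,q] = q − p.
As a 7×18 matrix over Z this has rank 6, with invariant factors (1,1,1,1,1,1).

∂_2: C_2 → C_1 maps a triangle to the signed sum of its edges. For instance
  ∂adg = dg − ag + ad,
  ∂abd = bd − ad + ab.
The 18×12 boundary matrix has rank 12 and Smith normal form diag(1,1,1,1,1,1,1,1,1,1,1,2).

Computing H_k = (kernel of ∂_k) / (image of ∂_{k+1}):

  H_0: rank C_0 − rank ∂_1 = 7 − 6 = 1, and the invariant factors of ∂_1 are all 1, so H_0 = Z.
  H_1: rank ker ∂_1 − rank ∂_2 = (18 − 6) − 12 = 0, and ∂_2 has invariant factor 2 > 1, so H_1 = Z/2.
  H_2: rank ker ∂_2 − rank ∂_3 = (12 − 12) − 0 = 0, and there is no ∂_3, so H_2 = 0.

As a check, the Euler characteristic is 7 − 18 + 12 = 1, which agrees with 1 − 0 + 0 = 1.
(K is a triangulation of the real projective plane RP^2.)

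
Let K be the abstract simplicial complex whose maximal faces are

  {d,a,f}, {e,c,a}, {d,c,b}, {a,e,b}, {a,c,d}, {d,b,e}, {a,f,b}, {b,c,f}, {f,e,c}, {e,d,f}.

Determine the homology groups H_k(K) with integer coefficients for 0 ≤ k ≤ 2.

H_0 = Z,  H_1 = Z/2Z,  H_2 = 0.

Fix the vertex order a < b < c < d < e < f and write every simplex with vertices in increasing order. Then dim K = 2 and the simplices of K are:

  0-simplices (6): a, b, c, d, e, f
  1-simplices (15): ab, ac, ad, ae, af, bc, bd, be, bf, cd, ce, cf, de, df, ef
  2-simplices (10): abe, abf, acd, ace, adf, bcd, bcf, bde, cef, def

so the chain groups are C_0 ≅ Z^6, C_1 ≅ Z^15, C_2 ≅ Z^10.

Boundary ∂_1: C_1 → C_0 sends each edge [p,q] (with p < q) to q − p. For instance
  ∂ce = e − c.
The 6×15 boundary matrix has rank 5 and Smith normal form diag(1,1,1,1,1).

∂_2: C_2 → C_1 maps a triangle to the signed sum of its edges. For instance
  ∂bde = de − be + bd,
  ∂abe = be − ae + ab.
The resulting 15×10 matrix has rank 10, and its Smith normal form has invariant factors (1,1,1,1,1,1,1,1,1,2).

Reading off H_k = ker ∂_k / im ∂_{k+1}:

  H_0: rank C_0 − rank ∂_1 = 6 − 5 = 1, and the invariant factors of ∂_1 are all 1, so H_0 ≅ Z.
  H_1: rank ker ∂_1 − rank ∂_2 = (15 − 5) − 10 = 0, and ∂_2 has invariant factor 2 > 1, so H_1 ≅ Z/2Z.
  H_2: rank ker ∂_2 − rank ∂_3 = (10 − 10) − 0 = 0, and there is no ∂_3, so H_2 ≅ 0.

(K is a triangulation of the real projective plane RP^2.)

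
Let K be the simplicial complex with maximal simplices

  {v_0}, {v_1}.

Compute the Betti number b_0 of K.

b_0 = 2.

Fix the vertex order v_0 < v_1 and write every simplex with vertices in increasing order. Then dim K = 0 and the simplices of K are:

  0-simplices (2): [v_0], [v_1]

giving chain groups C_0 ≅ Z^2.

Now H_k = ker ∂_k / im ∂_{k+1}, so:

  H_0: rank C_0 − rank ∂_1 = 2 − 0 = 2, and there is no ∂_1, so H_0 ≅ Z^2.

Hence the Betti numbers are b_0 = 2.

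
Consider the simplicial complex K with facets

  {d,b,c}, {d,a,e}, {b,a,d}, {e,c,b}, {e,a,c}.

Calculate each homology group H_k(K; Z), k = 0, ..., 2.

K has 5 vertices, 10 edges, 5 triangles.
rank ∂_0 = 0, rank ∂_1 = 4 ⇒ b_0 = 5 − 0 − 4 = 1; all invariant factors of ∂_1 are 1 so no torsion. So H_0 ≅ Z.
rank ∂_1 = 4, rank ∂_2 = 5 ⇒ b_1 = 10 − 4 − 5 = 1; all invariant factors of ∂_2 are 1 so no torsion. So H_1 ≅ Z.
rank ∂_2 = 5, rank ∂_3 = 0 ⇒ b_2 = 5 − 5 − 0 = 0. So H_2 ≅ 0.

H_0 = Z,  H_1 = Z,  H_2 = 0.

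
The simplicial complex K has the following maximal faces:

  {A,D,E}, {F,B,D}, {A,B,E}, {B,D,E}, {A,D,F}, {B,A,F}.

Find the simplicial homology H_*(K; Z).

H_0 = Z,  H_1 = 0,  H_2 = Z.

K has 5 vertices, 9 edges, 6 triangles.
rank ∂_0 = 0, rank ∂_1 = 4 ⇒ b_0 = 5 − 0 − 4 = 1; all invariant factors of ∂_1 are 1 so no torsion. So H_0 = Z.
rank ∂_1 = 4, rank ∂_2 = 5 ⇒ b_1 = 9 − 4 − 5 = 0; all invariant factors of ∂_2 are 1 so no torsion. So H_1 = 0.
rank ∂_2 = 5, rank ∂_3 = 0 ⇒ b_2 = 6 − 5 − 0 = 1. So H_2 = Z.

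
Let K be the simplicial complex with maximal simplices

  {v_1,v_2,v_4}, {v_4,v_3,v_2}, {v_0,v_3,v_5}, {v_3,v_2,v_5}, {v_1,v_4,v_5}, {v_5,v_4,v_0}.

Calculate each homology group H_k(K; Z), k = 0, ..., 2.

Fix the vertex order v_0 < v_1 < v_2 < v_3 < v_4 < v_5 and write every simplex with vertices in increasing order. Then dim K = 2 and the simplices of K are:

  0-simplices (6): [v_0], [v_1], [v_2], [v_3], [v_4], [v_5]
  1-simplices (12): [v_0,v_3], [v_0,v_4], [v_0,v_5], [v_1,v_2], [v_1,v_4], [v_1,v_5], [v_2,v_3], [v_2,v_4], [v_2,v_5], [v_3,v_4], [v_3,v_5], [v_4,v_5]
  2-simplices (6): [v_0,v_3,v_5], [v_0,v_4,v_5], [v_1,v_2,v_4], [v_1,v_4,v_5], [v_2,v_3,v_4], [v_2,v_3,v_5]

so the chain groups are C_0 ≅ Z^6, C_1 ≅ Z^12, C_2 ≅ Z^6.

∂_1: C_1 → C_0 is given by ∂[p,q] = [q] − [p]. For instance
  ∂[v_2,v_4] = [v_4] − [v_2].
The resulting 6×12 matrix has rank 5, and its Smith normal form has invariant factors (1,1,1,1,1).

∂_2: C_2 → C_1 acts by ∂[p,q,r] = [q,r] − [p,r] + [p,q]. For instance
  ∂[v_2,v_3,v_4] = [v_3,v_4] − [v_2,v_4] + [v_2,v_3],
  ∂[v_1,v_4,v_5] = [v_4,v_5] − [v_1,v_5] + [v_1,v_4].
As a 12×6 matrix over Z this has rank 6, with invariant factors (1,1,1,1,1,1).

From H_k ≅ ker(∂_k) / im(∂_{k+1}) we obtain:

  H_0: rank C_0 − rank ∂_1 = 6 − 5 = 1, and the invariant factors of ∂_1 are all 1, so H_0 = Z.
  H_1: rank ker ∂_1 − rank ∂_2 = (12 − 5) − 6 = 1, and the invariant factors of ∂_2 are all 1, so H_1 = Z.
  H_2: rank ker ∂_2 − rank ∂_3 = (6 − 6) − 0 = 0, and there is no ∂_3, so H_2 = 0.

As a check, the Euler characteristic is 6 − 12 + 6 = 0, which agrees with 1 − 1 + 0 = 0.

H_0 ≅ Z,  H_1 ≅ Z,  H_2 = 0.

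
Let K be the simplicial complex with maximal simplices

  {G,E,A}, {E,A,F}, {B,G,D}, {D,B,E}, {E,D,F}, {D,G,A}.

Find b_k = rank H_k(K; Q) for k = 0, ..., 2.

Order the vertices as A < B < D < E < F < G. Listing each simplex with vertices in this order, K has dimension 2 with simplices:

  0-simplices (6): A, B, D, E, F, G
  1-simplices (12): AD, AE, AF, AG, BD, BE, BG, DE, DF, DG, EF, EG
  2-simplices (6): ADG, AEF, AEG, BDE, BDG, DEF

giving chain groups C_0 ≅ Z^6, C_1 ≅ Z^12, C_2 ≅ Z^6.

Boundary ∂_1: C_1 → C_0 maps an edge to its endpoints' difference, ∂[p,q] = q − p.
This gives a 6×12 integer matrix of rank 5; reducing to Smith normal form yields diagonal entries (1,1,1,1,1).

The boundary map ∂_2: C_2 → C_1 acts by ∂[p,q,r] = [q,r] − [p,r] + [p,q]. For instance
  ∂AEG = EG − AG + AE,
  ∂AEF = EF − AF + AE.
As a 12×6 matrix over Z this has rank 6, with invariant factors (1,1,1,1,1,1).

Now H_k = ker ∂_k / im ∂_{k+1}, so:

  H_0: rank C_0 − rank ∂_1 = 6 − 5 = 1, and the invariant factors of ∂_1 are all 1, so H_0 = Z.
  H_1: rank ker ∂_1 − rank ∂_2 = (12 − 5) − 6 = 1, and the invariant factors of ∂_2 are all 1, so H_1 = Z.
  H_2: rank ker ∂_2 − rank ∂_3 = (6 − 6) − 0 = 0, and there is no ∂_3, so H_2 = 0.

Hence the Betti numbers are b_0 = 1, b_1 = 1, b_2 = 0.

b_0 = 1, b_1 = 1, b_2 = 0.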